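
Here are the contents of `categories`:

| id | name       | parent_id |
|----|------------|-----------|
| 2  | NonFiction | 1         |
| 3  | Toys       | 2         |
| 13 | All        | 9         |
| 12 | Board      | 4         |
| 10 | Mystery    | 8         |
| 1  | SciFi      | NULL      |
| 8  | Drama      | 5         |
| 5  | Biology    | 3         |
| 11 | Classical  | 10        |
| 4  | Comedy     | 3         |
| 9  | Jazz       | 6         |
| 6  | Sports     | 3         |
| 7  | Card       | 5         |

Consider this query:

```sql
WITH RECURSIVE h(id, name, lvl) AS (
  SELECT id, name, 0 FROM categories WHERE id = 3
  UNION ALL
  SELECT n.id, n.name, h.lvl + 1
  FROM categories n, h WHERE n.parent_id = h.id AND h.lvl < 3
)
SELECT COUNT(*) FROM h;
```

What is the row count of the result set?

10

Base: id=3 (Toys) at lvl 0.
Iteration 1: rows with parent_id in {3} -> Comedy (id 4, lvl 1), Biology (id 5, lvl 1), Sports (id 6, lvl 1).
Iteration 2: rows with parent_id in {4,5,6} -> Card (id 7, lvl 2), Drama (id 8, lvl 2), Jazz (id 9, lvl 2), Board (id 12, lvl 2).
Iteration 3: rows with parent_id in {7,8,9,12} -> Mystery (id 10, lvl 3), All (id 13, lvl 3).
Iteration 4: lvl < 3 fails for all current rows; recursion stops.
Total rows emitted: 10.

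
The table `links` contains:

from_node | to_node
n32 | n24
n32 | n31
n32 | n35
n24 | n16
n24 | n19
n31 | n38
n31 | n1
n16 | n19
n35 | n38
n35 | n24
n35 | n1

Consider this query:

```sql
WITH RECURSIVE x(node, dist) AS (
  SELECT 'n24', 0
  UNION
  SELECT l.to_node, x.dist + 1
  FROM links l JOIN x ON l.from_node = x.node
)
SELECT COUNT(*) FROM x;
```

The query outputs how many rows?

4

Base: (n24, dist=0).
Iteration 1: edges from {n24} -> (n16, dist=1), (n19, dist=1).
Iteration 2: edges from {n16,n19} -> (n19, dist=2).
Iteration 3: no outgoing edges from {n19}; recursion stops.
Total rows emitted: 4.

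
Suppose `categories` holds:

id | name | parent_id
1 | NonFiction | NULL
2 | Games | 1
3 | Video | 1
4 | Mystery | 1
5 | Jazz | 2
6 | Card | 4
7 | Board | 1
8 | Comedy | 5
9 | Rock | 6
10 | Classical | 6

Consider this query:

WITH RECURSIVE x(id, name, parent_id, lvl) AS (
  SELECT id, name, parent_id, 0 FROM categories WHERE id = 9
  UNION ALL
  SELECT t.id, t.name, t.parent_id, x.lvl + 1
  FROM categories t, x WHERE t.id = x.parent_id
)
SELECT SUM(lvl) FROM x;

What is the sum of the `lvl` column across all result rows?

Base: id=9 (Rock), parent_id=6, lvl 0.
Iteration 1: join on id=6 -> Card (id 6, parent_id=4, lvl 1).
Iteration 2: join on id=4 -> Mystery (id 4, parent_id=1, lvl 2).
Iteration 3: join on id=1 -> NonFiction (id 1, parent_id=NULL, lvl 3).
Iteration 4: parent_id is NULL; no match; recursion stops.
SUM(lvl) = 0 + 1 + 2 + 3 = 6.

6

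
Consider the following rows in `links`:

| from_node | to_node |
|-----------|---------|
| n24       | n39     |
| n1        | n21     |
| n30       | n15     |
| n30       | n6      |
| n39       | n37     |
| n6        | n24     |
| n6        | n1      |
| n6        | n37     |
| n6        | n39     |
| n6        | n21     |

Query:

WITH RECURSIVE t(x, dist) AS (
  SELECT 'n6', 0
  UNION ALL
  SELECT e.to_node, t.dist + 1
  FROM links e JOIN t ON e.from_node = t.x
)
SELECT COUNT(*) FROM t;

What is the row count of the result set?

Base: (n6, dist=0).
Iteration 1: edges from {n6} -> (n1, dist=1), (n21, dist=1), (n24, dist=1), (n37, dist=1), (n39, dist=1).
Iteration 2: edges from {n1,n21,n24,n37,n39} -> (n21, dist=2), (n37, dist=2), (n39, dist=2).
Iteration 3: edges from {n21,n37,n39} -> (n37, dist=3).
Iteration 4: no outgoing edges from {n37}; recursion stops.
Total rows emitted: 10.

10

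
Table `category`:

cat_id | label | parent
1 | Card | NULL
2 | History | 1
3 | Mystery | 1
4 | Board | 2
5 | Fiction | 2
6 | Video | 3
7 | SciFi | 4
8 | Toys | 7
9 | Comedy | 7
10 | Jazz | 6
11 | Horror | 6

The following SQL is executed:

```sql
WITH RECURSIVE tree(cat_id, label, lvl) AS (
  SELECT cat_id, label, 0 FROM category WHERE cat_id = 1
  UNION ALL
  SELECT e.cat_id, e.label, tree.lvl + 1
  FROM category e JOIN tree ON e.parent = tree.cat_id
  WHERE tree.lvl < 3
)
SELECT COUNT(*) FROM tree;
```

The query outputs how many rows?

Base: cat_id=1 (Card) at lvl 0.
Iteration 1: rows with parent in {1} -> History (id 2, lvl 1), Mystery (id 3, lvl 1).
Iteration 2: rows with parent in {2,3} -> Board (id 4, lvl 2), Fiction (id 5, lvl 2), Video (id 6, lvl 2).
Iteration 3: rows with parent in {4,5,6} -> SciFi (id 7, lvl 3), Jazz (id 10, lvl 3), Horror (id 11, lvl 3).
Iteration 4: lvl < 3 fails for all current rows; recursion stops.
Total rows emitted: 9.

9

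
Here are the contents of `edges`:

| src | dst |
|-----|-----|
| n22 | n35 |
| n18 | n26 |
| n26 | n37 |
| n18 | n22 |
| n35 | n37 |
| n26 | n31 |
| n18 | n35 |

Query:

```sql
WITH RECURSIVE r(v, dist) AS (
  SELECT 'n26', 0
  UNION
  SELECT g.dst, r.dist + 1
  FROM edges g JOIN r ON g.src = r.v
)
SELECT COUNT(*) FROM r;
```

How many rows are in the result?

Base: (n26, dist=0).
Iteration 1: edges from {n26} -> (n31, dist=1), (n37, dist=1).
Iteration 2: no outgoing edges from {n31,n37}; recursion stops.
Total rows emitted: 3.

3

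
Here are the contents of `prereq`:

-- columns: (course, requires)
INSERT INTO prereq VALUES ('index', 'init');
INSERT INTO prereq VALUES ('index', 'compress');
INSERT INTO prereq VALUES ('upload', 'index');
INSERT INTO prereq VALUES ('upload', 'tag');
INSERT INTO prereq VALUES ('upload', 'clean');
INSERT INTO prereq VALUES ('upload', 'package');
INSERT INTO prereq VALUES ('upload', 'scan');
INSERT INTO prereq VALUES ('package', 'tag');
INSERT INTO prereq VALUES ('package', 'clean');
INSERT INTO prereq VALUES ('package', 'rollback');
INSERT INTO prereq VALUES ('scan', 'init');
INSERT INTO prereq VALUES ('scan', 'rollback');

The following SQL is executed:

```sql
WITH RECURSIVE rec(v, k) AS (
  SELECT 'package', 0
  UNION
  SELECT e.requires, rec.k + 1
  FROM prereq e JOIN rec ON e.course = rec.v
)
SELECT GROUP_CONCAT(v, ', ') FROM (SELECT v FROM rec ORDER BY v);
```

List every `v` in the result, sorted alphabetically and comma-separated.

Base: (package, k=0).
Iteration 1: edges from {package} -> (clean, k=1), (rollback, k=1), (tag, k=1).
Iteration 2: no outgoing edges from {clean,rollback,tag}; recursion stops.

clean, package, rollback, tag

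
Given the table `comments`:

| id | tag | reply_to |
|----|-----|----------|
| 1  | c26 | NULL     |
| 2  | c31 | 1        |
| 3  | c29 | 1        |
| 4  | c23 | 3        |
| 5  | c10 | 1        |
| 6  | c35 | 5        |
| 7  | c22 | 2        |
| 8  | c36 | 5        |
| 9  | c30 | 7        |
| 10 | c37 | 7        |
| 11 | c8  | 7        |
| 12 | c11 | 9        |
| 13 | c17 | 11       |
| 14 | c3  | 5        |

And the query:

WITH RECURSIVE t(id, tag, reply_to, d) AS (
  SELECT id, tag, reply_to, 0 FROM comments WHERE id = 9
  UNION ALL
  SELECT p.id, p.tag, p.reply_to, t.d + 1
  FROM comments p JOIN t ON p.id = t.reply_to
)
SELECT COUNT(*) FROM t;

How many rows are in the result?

4

Base: id=9 (c30), reply_to=7, d 0.
Iteration 1: join on id=7 -> c22 (id 7, reply_to=2, d 1).
Iteration 2: join on id=2 -> c31 (id 2, reply_to=1, d 2).
Iteration 3: join on id=1 -> c26 (id 1, reply_to=NULL, d 3).
Iteration 4: reply_to is NULL; no match; recursion stops.
Total rows emitted: 4.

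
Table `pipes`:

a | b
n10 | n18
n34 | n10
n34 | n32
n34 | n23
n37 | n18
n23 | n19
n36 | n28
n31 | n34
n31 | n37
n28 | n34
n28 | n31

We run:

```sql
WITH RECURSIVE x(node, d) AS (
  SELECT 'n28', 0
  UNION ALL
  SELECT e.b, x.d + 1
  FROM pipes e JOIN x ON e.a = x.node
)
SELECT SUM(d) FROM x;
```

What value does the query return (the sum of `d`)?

38

Base: (n28, d=0).
Iteration 1: edges from {n28} -> (n31, d=1), (n34, d=1).
Iteration 2: edges from {n31,n34} -> (n10, d=2), (n23, d=2), (n32, d=2), (n34, d=2), (n37, d=2).
Iteration 3: edges from {n10,n23,n32,n34,n37} -> (n10, d=3), (n18, d=3) x2, (n19, d=3), (n23, d=3), (n32, d=3). [UNION ALL keeps all 6 new rows, including repeats]
Iteration 4: edges from {n10,n18,n19,n23,n32} -> (n18, d=4), (n19, d=4).
Iteration 5: no outgoing edges from {n18,n19}; recursion stops.
SUM(d) = 0 + 1 + 1 + 2 + 2 + 2 + 2 + 2 + 3 + 3 + 3 + 3 + 3 + 3 + 4 + 4 = 38.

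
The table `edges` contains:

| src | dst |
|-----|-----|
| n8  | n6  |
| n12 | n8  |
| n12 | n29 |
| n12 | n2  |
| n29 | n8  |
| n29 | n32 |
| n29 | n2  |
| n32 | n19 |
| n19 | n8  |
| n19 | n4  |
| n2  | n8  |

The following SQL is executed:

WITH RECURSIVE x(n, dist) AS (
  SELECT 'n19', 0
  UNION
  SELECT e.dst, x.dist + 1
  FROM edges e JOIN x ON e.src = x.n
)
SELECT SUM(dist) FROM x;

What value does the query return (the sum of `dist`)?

Base: (n19, dist=0).
Iteration 1: edges from {n19} -> (n4, dist=1), (n8, dist=1).
Iteration 2: edges from {n4,n8} -> (n6, dist=2).
Iteration 3: no outgoing edges from {n6}; recursion stops.
SUM(dist) = 0 + 1 + 1 + 2 = 4.

4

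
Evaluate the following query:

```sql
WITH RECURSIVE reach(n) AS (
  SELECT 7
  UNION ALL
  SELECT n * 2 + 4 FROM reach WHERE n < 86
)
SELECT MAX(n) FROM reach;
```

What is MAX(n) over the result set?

Base: n=7.
Iteration 1: 7 < 86 holds -> n = 7 * 2 + 4 = 18.
Iteration 2: 18 < 86 holds -> n = 18 * 2 + 4 = 40.
Iteration 3: 40 < 86 holds -> n = 40 * 2 + 4 = 84.
Iteration 4: 84 < 86 holds -> n = 84 * 2 + 4 = 172.
Iteration 5: 172 < 86 fails; recursion stops.
n values: 7, 18, 40, 84, 172; the maximum is 172.

172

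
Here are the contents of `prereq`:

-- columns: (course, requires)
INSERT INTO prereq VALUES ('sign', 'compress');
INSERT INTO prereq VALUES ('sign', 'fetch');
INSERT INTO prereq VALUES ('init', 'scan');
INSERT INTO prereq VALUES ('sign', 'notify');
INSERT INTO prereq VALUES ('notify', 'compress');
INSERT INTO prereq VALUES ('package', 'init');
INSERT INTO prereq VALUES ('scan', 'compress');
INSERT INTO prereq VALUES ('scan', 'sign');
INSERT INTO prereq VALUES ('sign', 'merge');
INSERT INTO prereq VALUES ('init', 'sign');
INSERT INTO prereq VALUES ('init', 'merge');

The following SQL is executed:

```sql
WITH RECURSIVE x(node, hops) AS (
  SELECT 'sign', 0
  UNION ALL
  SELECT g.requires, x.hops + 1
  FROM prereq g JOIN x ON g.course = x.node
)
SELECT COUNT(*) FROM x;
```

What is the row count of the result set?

6

Base: (sign, hops=0).
Iteration 1: edges from {sign} -> (compress, hops=1), (fetch, hops=1), (merge, hops=1), (notify, hops=1).
Iteration 2: edges from {compress,fetch,merge,notify} -> (compress, hops=2).
Iteration 3: no outgoing edges from {compress}; recursion stops.
Total rows emitted: 6.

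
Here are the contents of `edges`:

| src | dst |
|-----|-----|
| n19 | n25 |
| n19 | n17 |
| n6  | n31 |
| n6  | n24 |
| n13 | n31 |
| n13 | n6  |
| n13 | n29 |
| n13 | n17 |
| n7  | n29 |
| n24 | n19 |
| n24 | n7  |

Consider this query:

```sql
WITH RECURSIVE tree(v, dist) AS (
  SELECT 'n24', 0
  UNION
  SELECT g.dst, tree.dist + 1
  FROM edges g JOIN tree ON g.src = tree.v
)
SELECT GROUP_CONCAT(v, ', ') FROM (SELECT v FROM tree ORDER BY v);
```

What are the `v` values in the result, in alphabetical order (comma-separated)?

n17, n19, n24, n25, n29, n7

Base: (n24, dist=0).
Iteration 1: edges from {n24} -> (n19, dist=1), (n7, dist=1).
Iteration 2: edges from {n19,n7} -> (n17, dist=2), (n25, dist=2), (n29, dist=2).
Iteration 3: no outgoing edges from {n17,n25,n29}; recursion stops.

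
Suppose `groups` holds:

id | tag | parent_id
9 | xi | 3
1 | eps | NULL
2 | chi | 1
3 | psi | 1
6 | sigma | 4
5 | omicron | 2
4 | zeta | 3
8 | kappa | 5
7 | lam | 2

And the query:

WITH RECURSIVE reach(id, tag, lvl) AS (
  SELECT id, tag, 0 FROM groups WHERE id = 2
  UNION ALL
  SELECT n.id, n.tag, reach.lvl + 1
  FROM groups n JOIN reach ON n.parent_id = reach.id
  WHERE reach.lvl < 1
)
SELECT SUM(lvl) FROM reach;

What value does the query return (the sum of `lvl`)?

Base: id=2 (chi) at lvl 0.
Iteration 1: rows with parent_id in {2} -> omicron (id 5, lvl 1), lam (id 7, lvl 1).
Iteration 2: lvl < 1 fails for all current rows; recursion stops.
SUM(lvl) = 0 + 1 + 1 = 2.

2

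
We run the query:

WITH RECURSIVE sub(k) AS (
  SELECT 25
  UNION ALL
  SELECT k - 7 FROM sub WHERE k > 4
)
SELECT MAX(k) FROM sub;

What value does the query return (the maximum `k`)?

Base: k=25.
Iteration 1: 25 > 4 holds -> k = 25 - 7 = 18.
Iteration 2: 18 > 4 holds -> k = 18 - 7 = 11.
Iteration 3: 11 > 4 holds -> k = 11 - 7 = 4.
Iteration 4: 4 > 4 fails; recursion stops.
k values: 25, 18, 11, 4; the maximum is 25.

25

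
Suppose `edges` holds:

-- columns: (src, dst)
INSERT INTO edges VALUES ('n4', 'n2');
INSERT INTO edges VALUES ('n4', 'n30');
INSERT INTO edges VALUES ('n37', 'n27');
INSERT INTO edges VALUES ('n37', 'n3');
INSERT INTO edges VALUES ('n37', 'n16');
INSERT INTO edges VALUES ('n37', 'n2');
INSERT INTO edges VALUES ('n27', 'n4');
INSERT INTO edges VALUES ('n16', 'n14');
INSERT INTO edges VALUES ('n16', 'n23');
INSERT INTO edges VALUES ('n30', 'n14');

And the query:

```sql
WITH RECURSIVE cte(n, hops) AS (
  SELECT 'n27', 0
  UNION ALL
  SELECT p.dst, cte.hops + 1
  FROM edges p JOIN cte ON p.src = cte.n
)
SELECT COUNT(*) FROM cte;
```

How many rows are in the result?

Base: (n27, hops=0).
Iteration 1: edges from {n27} -> (n4, hops=1).
Iteration 2: edges from {n4} -> (n2, hops=2), (n30, hops=2).
Iteration 3: edges from {n2,n30} -> (n14, hops=3).
Iteration 4: no outgoing edges from {n14}; recursion stops.
Total rows emitted: 5.

5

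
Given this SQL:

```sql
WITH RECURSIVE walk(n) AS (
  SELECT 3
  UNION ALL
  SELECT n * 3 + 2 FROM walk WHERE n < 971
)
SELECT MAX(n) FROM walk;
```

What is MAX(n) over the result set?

Base: n=3.
Iteration 1: 3 < 971 holds -> n = 3 * 3 + 2 = 11.
Iteration 2: 11 < 971 holds -> n = 11 * 3 + 2 = 35.
Iteration 3: 35 < 971 holds -> n = 35 * 3 + 2 = 107.
Iteration 4: 107 < 971 holds -> n = 107 * 3 + 2 = 323.
Iteration 5: 323 < 971 holds -> n = 323 * 3 + 2 = 971.
Iteration 6: 971 < 971 fails; recursion stops.
n values: 3, 11, 35, 107, 323, 971; the maximum is 971.

971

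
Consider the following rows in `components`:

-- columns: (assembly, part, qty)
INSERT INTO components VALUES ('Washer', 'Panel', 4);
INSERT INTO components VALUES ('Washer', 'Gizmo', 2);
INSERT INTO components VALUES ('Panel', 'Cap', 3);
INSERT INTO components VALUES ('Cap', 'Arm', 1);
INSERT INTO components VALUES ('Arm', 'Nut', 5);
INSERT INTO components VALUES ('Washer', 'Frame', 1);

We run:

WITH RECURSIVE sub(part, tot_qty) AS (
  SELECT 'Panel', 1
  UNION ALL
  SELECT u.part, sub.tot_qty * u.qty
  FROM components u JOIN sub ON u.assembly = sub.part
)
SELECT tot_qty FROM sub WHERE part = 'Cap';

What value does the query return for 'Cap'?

Base: (Panel, tot_qty=1).
Iteration 1: components of {Panel} -> Cap = 1*3 = 3.
Iteration 2: components of {Cap} -> Arm = 3*1 = 3.
Iteration 3: components of {Arm} -> Nut = 3*5 = 15.
Iteration 4: no further components; recursion stops.

3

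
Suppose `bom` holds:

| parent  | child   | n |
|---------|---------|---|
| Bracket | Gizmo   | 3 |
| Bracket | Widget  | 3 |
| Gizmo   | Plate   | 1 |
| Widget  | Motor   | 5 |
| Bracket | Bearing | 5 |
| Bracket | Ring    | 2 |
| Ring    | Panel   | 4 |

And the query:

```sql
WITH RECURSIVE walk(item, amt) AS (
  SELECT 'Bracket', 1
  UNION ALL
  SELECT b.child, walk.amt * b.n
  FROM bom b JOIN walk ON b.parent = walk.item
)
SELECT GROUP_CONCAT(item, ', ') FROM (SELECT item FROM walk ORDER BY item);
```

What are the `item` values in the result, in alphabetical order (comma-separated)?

Bearing, Bracket, Gizmo, Motor, Panel, Plate, Ring, Widget

Base: (Bracket, amt=1).
Iteration 1: components of {Bracket} -> Bearing = 1*5 = 5, Gizmo = 1*3 = 3, Ring = 1*2 = 2, Widget = 1*3 = 3.
Iteration 2: components of {Bearing,Gizmo,Ring,Widget} -> Motor = 3*5 = 15, Panel = 2*4 = 8, Plate = 3*1 = 3.
Iteration 3: no further components; recursion stops.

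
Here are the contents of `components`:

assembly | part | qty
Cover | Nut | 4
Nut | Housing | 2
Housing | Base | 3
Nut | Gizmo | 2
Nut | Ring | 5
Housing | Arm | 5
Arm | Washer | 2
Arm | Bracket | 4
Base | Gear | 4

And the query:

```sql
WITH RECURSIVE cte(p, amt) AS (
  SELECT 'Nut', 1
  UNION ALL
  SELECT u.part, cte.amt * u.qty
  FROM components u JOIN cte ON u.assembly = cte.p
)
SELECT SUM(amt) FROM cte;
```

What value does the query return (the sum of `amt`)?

110

Base: (Nut, amt=1).
Iteration 1: components of {Nut} -> Gizmo = 1*2 = 2, Housing = 1*2 = 2, Ring = 1*5 = 5.
Iteration 2: components of {Gizmo,Housing,Ring} -> Arm = 2*5 = 10, Base = 2*3 = 6.
Iteration 3: components of {Arm,Base} -> Bracket = 10*4 = 40, Gear = 6*4 = 24, Washer = 10*2 = 20.
Iteration 4: no further components; recursion stops.
SUM(amt) = 1 + 2 + 2 + 5 + 6 + 10 + 24 + 20 + 40 = 110.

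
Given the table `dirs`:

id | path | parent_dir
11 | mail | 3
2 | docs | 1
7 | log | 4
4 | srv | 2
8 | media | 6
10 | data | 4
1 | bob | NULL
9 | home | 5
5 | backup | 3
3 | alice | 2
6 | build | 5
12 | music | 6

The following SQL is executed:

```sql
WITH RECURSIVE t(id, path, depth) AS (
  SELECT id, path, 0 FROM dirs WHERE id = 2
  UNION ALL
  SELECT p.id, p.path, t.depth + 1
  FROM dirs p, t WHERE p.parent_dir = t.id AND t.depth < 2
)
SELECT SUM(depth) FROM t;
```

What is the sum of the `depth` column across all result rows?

Base: id=2 (docs) at depth 0.
Iteration 1: rows with parent_dir in {2} -> alice (id 3, depth 1), srv (id 4, depth 1).
Iteration 2: rows with parent_dir in {3,4} -> backup (id 5, depth 2), log (id 7, depth 2), data (id 10, depth 2), mail (id 11, depth 2).
Iteration 3: depth < 2 fails for all current rows; recursion stops.
SUM(depth) = 0 + 1 + 1 + 2 + 2 + 2 + 2 = 10.

10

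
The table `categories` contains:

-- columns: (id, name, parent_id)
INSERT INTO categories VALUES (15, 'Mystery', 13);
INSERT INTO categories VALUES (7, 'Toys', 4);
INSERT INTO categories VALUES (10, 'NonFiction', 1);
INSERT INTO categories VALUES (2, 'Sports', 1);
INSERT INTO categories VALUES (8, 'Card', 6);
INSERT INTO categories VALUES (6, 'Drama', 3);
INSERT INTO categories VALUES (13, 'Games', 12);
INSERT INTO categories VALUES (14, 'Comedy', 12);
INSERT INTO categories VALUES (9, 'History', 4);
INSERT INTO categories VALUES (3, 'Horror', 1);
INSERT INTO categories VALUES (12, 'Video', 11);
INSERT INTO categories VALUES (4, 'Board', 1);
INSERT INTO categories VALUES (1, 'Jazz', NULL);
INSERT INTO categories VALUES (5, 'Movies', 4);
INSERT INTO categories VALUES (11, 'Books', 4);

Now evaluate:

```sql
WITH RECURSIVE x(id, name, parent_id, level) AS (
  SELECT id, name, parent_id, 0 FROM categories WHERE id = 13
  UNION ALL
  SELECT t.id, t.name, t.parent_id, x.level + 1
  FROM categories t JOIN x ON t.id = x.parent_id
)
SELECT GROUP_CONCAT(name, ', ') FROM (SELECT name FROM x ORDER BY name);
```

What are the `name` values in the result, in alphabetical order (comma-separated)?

Base: id=13 (Games), parent_id=12, level 0.
Iteration 1: join on id=12 -> Video (id 12, parent_id=11, level 1).
Iteration 2: join on id=11 -> Books (id 11, parent_id=4, level 2).
Iteration 3: join on id=4 -> Board (id 4, parent_id=1, level 3).
Iteration 4: join on id=1 -> Jazz (id 1, parent_id=NULL, level 4).
Iteration 5: parent_id is NULL; no match; recursion stops.

Board, Books, Games, Jazz, Video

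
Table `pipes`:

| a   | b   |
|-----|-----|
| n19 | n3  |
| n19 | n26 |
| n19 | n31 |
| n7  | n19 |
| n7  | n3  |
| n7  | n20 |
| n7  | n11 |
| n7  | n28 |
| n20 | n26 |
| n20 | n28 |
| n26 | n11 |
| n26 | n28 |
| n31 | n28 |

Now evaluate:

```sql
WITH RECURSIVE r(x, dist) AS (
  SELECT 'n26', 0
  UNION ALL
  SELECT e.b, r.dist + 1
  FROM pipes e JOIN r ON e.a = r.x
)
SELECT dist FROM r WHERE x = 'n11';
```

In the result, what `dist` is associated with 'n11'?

Base: (n26, dist=0).
Iteration 1: edges from {n26} -> (n11, dist=1), (n28, dist=1).
Iteration 2: no outgoing edges from {n11,n28}; recursion stops.

1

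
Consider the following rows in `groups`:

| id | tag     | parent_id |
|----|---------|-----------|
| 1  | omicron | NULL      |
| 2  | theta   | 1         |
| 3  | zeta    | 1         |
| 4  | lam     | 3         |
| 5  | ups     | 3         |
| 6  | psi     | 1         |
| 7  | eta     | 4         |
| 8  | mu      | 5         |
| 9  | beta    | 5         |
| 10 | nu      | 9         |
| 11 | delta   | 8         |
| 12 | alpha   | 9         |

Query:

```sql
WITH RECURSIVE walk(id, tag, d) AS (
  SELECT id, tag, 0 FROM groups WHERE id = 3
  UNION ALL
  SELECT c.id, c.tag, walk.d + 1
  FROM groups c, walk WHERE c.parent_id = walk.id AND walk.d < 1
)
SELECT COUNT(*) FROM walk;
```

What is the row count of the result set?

3

Base: id=3 (zeta) at d 0.
Iteration 1: rows with parent_id in {3} -> lam (id 4, d 1), ups (id 5, d 1).
Iteration 2: d < 1 fails for all current rows; recursion stops.
Total rows emitted: 3.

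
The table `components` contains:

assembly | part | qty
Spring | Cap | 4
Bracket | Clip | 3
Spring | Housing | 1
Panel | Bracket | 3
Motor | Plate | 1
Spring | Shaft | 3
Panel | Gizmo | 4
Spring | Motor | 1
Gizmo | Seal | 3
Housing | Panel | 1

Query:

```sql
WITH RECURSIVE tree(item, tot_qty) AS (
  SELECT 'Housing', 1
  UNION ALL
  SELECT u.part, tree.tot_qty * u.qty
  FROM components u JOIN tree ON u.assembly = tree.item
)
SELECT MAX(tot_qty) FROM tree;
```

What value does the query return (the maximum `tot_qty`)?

12

Base: (Housing, tot_qty=1).
Iteration 1: components of {Housing} -> Panel = 1*1 = 1.
Iteration 2: components of {Panel} -> Bracket = 1*3 = 3, Gizmo = 1*4 = 4.
Iteration 3: components of {Bracket,Gizmo} -> Clip = 3*3 = 9, Seal = 4*3 = 12.
Iteration 4: no further components; recursion stops.
tot_qty values: 1, 1, 3, 4, 9, 12; the maximum is 12.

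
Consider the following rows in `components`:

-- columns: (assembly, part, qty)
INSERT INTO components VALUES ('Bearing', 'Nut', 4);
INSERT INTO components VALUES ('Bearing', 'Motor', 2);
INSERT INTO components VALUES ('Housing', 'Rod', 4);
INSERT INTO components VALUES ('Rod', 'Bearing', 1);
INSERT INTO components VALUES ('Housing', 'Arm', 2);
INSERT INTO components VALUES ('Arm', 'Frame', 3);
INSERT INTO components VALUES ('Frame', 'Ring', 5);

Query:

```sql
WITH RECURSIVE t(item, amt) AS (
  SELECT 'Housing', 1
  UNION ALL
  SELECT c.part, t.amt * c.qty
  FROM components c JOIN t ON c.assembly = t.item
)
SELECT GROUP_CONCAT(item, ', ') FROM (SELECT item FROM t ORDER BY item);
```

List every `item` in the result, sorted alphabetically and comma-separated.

Base: (Housing, amt=1).
Iteration 1: components of {Housing} -> Arm = 1*2 = 2, Rod = 1*4 = 4.
Iteration 2: components of {Arm,Rod} -> Bearing = 4*1 = 4, Frame = 2*3 = 6.
Iteration 3: components of {Bearing,Frame} -> Motor = 4*2 = 8, Nut = 4*4 = 16, Ring = 6*5 = 30.
Iteration 4: no further components; recursion stops.

Arm, Bearing, Frame, Housing, Motor, Nut, Ring, Rod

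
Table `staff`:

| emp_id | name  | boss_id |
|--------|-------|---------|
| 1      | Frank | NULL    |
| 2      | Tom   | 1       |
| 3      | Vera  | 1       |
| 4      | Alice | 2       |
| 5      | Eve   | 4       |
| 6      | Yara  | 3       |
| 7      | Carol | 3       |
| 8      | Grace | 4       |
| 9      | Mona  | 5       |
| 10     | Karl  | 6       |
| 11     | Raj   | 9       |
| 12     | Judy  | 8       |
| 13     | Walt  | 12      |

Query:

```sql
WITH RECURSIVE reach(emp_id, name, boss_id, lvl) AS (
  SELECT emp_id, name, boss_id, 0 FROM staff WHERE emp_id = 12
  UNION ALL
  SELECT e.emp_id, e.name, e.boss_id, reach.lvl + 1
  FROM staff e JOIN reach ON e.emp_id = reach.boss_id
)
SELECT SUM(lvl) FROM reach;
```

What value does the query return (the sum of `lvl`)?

10

Base: emp_id=12 (Judy), boss_id=8, lvl 0.
Iteration 1: join on emp_id=8 -> Grace (id 8, boss_id=4, lvl 1).
Iteration 2: join on emp_id=4 -> Alice (id 4, boss_id=2, lvl 2).
Iteration 3: join on emp_id=2 -> Tom (id 2, boss_id=1, lvl 3).
Iteration 4: join on emp_id=1 -> Frank (id 1, boss_id=NULL, lvl 4).
Iteration 5: boss_id is NULL; no match; recursion stops.
SUM(lvl) = 0 + 1 + 2 + 3 + 4 = 10.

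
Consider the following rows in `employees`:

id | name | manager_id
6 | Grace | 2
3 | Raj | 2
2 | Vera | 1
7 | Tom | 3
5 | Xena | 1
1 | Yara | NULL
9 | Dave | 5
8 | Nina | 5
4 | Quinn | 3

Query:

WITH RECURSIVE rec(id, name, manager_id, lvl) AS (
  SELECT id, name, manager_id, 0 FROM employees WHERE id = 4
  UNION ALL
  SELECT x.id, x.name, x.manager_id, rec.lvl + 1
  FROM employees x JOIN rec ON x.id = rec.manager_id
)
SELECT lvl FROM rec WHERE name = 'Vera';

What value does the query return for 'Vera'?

Base: id=4 (Quinn), manager_id=3, lvl 0.
Iteration 1: join on id=3 -> Raj (id 3, manager_id=2, lvl 1).
Iteration 2: join on id=2 -> Vera (id 2, manager_id=1, lvl 2).
Iteration 3: join on id=1 -> Yara (id 1, manager_id=NULL, lvl 3).
Iteration 4: manager_id is NULL; no match; recursion stops.

2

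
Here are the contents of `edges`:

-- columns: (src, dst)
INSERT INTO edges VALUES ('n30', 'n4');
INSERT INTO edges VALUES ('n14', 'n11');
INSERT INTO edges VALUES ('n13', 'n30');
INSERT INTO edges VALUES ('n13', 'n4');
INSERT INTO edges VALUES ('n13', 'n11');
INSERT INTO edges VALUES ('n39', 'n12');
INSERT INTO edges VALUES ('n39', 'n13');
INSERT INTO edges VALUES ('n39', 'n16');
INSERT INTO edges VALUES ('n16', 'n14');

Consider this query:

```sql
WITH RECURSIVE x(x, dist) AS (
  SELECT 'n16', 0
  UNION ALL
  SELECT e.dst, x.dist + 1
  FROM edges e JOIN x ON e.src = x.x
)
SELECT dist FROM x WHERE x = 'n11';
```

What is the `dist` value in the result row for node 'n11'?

2

Base: (n16, dist=0).
Iteration 1: edges from {n16} -> (n14, dist=1).
Iteration 2: edges from {n14} -> (n11, dist=2).
Iteration 3: no outgoing edges from {n11}; recursion stops.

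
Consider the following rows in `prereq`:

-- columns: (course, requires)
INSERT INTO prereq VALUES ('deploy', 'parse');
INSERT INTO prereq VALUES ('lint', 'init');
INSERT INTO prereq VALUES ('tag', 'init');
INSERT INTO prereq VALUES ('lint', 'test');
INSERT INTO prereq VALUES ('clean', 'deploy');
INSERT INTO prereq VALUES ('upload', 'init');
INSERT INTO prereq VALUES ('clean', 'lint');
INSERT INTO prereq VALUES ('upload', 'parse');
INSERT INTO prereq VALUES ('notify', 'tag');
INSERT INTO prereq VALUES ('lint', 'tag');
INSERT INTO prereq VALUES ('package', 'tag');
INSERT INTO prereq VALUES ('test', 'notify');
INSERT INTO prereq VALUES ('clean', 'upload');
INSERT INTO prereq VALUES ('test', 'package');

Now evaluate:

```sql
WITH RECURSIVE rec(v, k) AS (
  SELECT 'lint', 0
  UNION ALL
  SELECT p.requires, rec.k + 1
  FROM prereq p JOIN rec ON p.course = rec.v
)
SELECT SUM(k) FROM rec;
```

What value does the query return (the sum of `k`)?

Base: (lint, k=0).
Iteration 1: edges from {lint} -> (init, k=1), (tag, k=1), (test, k=1).
Iteration 2: edges from {init,tag,test} -> (init, k=2), (notify, k=2), (package, k=2).
Iteration 3: edges from {init,notify,package} -> (tag, k=3) x2. [UNION ALL keeps all 2 new rows, including repeats]
Iteration 4: edges from {tag} -> (init, k=4) x2. [UNION ALL keeps all 2 new rows, including repeats]
Iteration 5: no outgoing edges from {init}; recursion stops.
SUM(k) = 0 + 1 + 1 + 1 + 2 + 2 + 2 + 3 + 3 + 4 + 4 = 23.

23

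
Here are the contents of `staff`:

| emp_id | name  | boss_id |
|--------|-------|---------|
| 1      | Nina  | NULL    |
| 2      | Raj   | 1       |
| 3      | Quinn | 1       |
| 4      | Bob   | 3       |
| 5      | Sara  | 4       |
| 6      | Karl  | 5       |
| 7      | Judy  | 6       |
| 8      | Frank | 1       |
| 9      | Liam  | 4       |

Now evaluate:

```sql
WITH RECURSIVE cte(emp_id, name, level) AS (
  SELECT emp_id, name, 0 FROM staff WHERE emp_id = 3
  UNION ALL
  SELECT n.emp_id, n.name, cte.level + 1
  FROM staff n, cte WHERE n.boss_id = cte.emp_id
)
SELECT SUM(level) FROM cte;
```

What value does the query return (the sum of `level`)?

Base: emp_id=3 (Quinn) at level 0.
Iteration 1: rows with boss_id in {3} -> Bob (id 4, level 1).
Iteration 2: rows with boss_id in {4} -> Sara (id 5, level 2), Liam (id 9, level 2).
Iteration 3: rows with boss_id in {5,9} -> Karl (id 6, level 3).
Iteration 4: rows with boss_id in {6} -> Judy (id 7, level 4).
Iteration 5: no rows with boss_id in {7}; recursion stops.
SUM(level) = 0 + 1 + 2 + 2 + 3 + 4 = 12.

12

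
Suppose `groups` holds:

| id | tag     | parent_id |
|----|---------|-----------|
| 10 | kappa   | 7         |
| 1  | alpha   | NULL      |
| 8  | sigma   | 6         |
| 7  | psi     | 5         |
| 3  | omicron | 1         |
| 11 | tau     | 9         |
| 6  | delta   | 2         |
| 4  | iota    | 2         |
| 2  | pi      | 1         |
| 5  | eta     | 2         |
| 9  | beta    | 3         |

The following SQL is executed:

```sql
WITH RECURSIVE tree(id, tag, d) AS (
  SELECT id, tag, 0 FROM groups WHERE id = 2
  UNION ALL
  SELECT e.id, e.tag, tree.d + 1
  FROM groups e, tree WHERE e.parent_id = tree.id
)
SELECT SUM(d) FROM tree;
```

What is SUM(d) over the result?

Base: id=2 (pi) at d 0.
Iteration 1: rows with parent_id in {2} -> iota (id 4, d 1), eta (id 5, d 1), delta (id 6, d 1).
Iteration 2: rows with parent_id in {4,5,6} -> psi (id 7, d 2), sigma (id 8, d 2).
Iteration 3: rows with parent_id in {7,8} -> kappa (id 10, d 3).
Iteration 4: no rows with parent_id in {10}; recursion stops.
SUM(d) = 0 + 1 + 1 + 1 + 2 + 2 + 3 = 10.

10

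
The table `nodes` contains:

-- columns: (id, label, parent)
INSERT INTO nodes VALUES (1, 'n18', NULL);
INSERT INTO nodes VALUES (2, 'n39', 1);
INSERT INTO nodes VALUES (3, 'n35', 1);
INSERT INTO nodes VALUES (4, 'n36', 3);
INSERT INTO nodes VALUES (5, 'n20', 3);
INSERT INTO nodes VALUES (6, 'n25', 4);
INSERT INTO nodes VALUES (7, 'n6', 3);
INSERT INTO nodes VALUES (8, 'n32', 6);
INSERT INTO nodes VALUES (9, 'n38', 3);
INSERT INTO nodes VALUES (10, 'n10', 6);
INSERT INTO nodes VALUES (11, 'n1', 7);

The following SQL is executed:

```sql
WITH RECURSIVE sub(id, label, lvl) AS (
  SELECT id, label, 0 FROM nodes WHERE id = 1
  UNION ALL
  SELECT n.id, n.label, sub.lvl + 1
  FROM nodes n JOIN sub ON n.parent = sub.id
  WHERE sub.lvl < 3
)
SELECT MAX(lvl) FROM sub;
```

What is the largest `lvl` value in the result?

3

Base: id=1 (n18) at lvl 0.
Iteration 1: rows with parent in {1} -> n39 (id 2, lvl 1), n35 (id 3, lvl 1).
Iteration 2: rows with parent in {2,3} -> n36 (id 4, lvl 2), n20 (id 5, lvl 2), n6 (id 7, lvl 2), n38 (id 9, lvl 2).
Iteration 3: rows with parent in {4,5,7,9} -> n25 (id 6, lvl 3), n1 (id 11, lvl 3).
Iteration 4: lvl < 3 fails for all current rows; recursion stops.
lvl values: 0, 1, 1, 2, 2, 2, 2, 3, 3; the maximum is 3.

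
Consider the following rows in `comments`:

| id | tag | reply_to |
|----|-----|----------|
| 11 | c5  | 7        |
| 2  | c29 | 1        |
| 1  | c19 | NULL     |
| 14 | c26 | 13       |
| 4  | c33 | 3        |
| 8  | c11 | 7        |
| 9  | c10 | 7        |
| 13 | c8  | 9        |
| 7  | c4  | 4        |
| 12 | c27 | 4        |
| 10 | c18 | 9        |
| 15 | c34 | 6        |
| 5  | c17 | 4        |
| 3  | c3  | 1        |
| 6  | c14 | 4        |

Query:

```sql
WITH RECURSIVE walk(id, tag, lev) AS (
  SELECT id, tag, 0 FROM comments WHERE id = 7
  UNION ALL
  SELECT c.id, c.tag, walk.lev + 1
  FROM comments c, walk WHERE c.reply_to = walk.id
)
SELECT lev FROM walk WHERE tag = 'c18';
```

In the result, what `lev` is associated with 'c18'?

2

Base: id=7 (c4) at lev 0.
Iteration 1: rows with reply_to in {7} -> c11 (id 8, lev 1), c10 (id 9, lev 1), c5 (id 11, lev 1).
Iteration 2: rows with reply_to in {8,9,11} -> c18 (id 10, lev 2), c8 (id 13, lev 2).
Iteration 3: rows with reply_to in {10,13} -> c26 (id 14, lev 3).
Iteration 4: no rows with reply_to in {14}; recursion stops.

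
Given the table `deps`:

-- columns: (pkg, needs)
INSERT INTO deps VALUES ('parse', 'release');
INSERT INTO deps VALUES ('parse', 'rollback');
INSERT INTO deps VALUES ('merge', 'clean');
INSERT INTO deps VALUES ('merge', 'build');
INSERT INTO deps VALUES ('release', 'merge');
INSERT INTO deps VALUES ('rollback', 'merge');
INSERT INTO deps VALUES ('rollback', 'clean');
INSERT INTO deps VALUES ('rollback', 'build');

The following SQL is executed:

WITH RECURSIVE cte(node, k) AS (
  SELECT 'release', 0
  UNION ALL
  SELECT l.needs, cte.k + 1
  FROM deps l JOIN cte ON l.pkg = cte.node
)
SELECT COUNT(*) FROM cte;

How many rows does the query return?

Base: (release, k=0).
Iteration 1: edges from {release} -> (merge, k=1).
Iteration 2: edges from {merge} -> (build, k=2), (clean, k=2).
Iteration 3: no outgoing edges from {build,clean}; recursion stops.
Total rows emitted: 4.

4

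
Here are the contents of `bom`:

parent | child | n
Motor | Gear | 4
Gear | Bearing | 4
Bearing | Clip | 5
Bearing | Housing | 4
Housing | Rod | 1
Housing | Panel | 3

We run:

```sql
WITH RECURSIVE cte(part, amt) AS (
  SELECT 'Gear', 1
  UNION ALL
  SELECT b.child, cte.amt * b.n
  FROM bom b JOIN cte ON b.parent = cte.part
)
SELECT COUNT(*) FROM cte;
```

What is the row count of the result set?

6

Base: (Gear, amt=1).
Iteration 1: components of {Gear} -> Bearing = 1*4 = 4.
Iteration 2: components of {Bearing} -> Clip = 4*5 = 20, Housing = 4*4 = 16.
Iteration 3: components of {Clip,Housing} -> Panel = 16*3 = 48, Rod = 16*1 = 16.
Iteration 4: no further components; recursion stops.
Total rows emitted: 6.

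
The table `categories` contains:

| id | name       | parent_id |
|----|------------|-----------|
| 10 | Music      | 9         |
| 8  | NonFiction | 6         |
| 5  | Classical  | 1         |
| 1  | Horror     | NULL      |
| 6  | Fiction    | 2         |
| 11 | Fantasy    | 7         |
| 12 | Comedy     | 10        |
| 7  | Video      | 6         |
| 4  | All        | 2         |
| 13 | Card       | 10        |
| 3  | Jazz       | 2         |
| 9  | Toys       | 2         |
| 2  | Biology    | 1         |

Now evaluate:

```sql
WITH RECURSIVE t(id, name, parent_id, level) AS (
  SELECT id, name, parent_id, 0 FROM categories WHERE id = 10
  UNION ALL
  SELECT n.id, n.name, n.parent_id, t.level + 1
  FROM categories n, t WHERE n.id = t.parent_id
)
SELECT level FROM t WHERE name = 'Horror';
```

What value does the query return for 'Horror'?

Base: id=10 (Music), parent_id=9, level 0.
Iteration 1: join on id=9 -> Toys (id 9, parent_id=2, level 1).
Iteration 2: join on id=2 -> Biology (id 2, parent_id=1, level 2).
Iteration 3: join on id=1 -> Horror (id 1, parent_id=NULL, level 3).
Iteration 4: parent_id is NULL; no match; recursion stops.

3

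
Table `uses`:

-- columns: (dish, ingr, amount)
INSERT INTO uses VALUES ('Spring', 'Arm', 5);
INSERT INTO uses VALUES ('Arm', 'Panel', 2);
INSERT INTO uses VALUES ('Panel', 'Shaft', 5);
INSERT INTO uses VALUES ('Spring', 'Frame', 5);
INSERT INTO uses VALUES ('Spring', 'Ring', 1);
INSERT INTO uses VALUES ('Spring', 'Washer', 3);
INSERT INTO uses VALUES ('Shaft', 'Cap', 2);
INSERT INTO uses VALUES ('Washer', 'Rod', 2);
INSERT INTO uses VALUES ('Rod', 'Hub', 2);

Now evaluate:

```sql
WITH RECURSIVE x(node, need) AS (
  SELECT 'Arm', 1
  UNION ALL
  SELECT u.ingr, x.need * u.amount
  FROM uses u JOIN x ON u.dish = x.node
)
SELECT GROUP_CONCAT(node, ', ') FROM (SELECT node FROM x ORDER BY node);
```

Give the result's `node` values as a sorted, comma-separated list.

Arm, Cap, Panel, Shaft

Base: (Arm, need=1).
Iteration 1: components of {Arm} -> Panel = 1*2 = 2.
Iteration 2: components of {Panel} -> Shaft = 2*5 = 10.
Iteration 3: components of {Shaft} -> Cap = 10*2 = 20.
Iteration 4: no further components; recursion stops.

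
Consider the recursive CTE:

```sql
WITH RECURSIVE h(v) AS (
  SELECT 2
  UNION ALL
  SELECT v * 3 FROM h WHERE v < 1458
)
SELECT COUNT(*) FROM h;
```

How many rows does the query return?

Base: v=2.
Iteration 1: 2 < 1458 holds -> v = 2 * 3 = 6.
Iteration 2: 6 < 1458 holds -> v = 6 * 3 = 18.
Iteration 3: 18 < 1458 holds -> v = 18 * 3 = 54.
Iteration 4: 54 < 1458 holds -> v = 54 * 3 = 162.
Iteration 5: 162 < 1458 holds -> v = 162 * 3 = 486.
Iteration 6: 486 < 1458 holds -> v = 486 * 3 = 1458.
Iteration 7: 1458 < 1458 fails; recursion stops.
Total rows emitted: 7.

7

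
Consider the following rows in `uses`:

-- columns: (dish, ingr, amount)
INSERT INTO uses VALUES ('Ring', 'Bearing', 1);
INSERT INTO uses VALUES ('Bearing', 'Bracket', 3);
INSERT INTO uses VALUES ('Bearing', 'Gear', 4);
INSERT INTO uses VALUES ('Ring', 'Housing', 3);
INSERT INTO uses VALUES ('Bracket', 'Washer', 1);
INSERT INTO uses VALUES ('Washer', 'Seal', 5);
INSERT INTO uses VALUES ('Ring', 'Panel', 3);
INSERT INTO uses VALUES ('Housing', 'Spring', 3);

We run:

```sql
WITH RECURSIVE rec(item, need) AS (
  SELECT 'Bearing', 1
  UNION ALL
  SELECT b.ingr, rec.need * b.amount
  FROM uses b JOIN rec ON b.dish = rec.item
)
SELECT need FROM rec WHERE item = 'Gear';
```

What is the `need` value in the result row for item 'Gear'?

4

Base: (Bearing, need=1).
Iteration 1: components of {Bearing} -> Bracket = 1*3 = 3, Gear = 1*4 = 4.
Iteration 2: components of {Bracket,Gear} -> Washer = 3*1 = 3.
Iteration 3: components of {Washer} -> Seal = 3*5 = 15.
Iteration 4: no further components; recursion stops.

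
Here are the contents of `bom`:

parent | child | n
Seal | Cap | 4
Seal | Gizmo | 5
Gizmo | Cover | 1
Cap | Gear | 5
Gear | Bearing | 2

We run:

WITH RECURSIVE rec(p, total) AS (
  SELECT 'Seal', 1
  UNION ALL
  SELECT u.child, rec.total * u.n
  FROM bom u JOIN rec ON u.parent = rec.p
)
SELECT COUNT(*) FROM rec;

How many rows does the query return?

6

Base: (Seal, total=1).
Iteration 1: components of {Seal} -> Cap = 1*4 = 4, Gizmo = 1*5 = 5.
Iteration 2: components of {Cap,Gizmo} -> Cover = 5*1 = 5, Gear = 4*5 = 20.
Iteration 3: components of {Cover,Gear} -> Bearing = 20*2 = 40.
Iteration 4: no further components; recursion stops.
Total rows emitted: 6.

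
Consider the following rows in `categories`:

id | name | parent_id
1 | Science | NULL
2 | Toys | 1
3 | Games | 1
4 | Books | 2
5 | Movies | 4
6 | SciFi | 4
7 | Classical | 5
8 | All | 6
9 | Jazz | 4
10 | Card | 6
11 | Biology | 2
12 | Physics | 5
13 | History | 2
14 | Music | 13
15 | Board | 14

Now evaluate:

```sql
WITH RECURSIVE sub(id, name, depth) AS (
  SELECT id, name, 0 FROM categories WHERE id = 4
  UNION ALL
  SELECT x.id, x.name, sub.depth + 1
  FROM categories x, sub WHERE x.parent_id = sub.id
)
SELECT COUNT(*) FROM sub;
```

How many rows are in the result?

8

Base: id=4 (Books) at depth 0.
Iteration 1: rows with parent_id in {4} -> Movies (id 5, depth 1), SciFi (id 6, depth 1), Jazz (id 9, depth 1).
Iteration 2: rows with parent_id in {5,6,9} -> Classical (id 7, depth 2), All (id 8, depth 2), Card (id 10, depth 2), Physics (id 12, depth 2).
Iteration 3: no rows with parent_id in {7,8,10,12}; recursion stops.
Total rows emitted: 8.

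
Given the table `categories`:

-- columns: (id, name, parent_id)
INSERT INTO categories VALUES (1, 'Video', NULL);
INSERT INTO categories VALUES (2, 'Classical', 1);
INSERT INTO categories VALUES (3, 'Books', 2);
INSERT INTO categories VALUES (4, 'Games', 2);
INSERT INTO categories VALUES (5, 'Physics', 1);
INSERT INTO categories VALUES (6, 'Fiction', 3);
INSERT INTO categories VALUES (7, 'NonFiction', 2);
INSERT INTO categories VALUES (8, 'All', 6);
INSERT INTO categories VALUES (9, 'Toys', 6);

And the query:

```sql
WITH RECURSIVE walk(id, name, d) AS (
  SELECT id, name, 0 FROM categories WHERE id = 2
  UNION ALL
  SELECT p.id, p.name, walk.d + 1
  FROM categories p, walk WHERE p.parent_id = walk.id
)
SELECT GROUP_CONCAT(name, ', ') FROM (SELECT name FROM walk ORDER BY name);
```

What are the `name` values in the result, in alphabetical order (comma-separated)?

Base: id=2 (Classical) at d 0.
Iteration 1: rows with parent_id in {2} -> Books (id 3, d 1), Games (id 4, d 1), NonFiction (id 7, d 1).
Iteration 2: rows with parent_id in {3,4,7} -> Fiction (id 6, d 2).
Iteration 3: rows with parent_id in {6} -> All (id 8, d 3), Toys (id 9, d 3).
Iteration 4: no rows with parent_id in {8,9}; recursion stops.

All, Books, Classical, Fiction, Games, NonFiction, Toys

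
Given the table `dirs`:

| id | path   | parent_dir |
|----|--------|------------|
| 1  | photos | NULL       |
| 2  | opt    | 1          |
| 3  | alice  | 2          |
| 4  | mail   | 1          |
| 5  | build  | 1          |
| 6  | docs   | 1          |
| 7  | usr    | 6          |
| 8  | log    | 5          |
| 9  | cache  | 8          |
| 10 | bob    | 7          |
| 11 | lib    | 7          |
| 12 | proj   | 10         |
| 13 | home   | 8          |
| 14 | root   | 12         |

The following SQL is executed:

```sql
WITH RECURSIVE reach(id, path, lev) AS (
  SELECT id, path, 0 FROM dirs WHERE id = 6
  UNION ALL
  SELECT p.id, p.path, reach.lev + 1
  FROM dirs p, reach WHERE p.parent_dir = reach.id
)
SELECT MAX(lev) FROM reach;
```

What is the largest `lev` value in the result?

Base: id=6 (docs) at lev 0.
Iteration 1: rows with parent_dir in {6} -> usr (id 7, lev 1).
Iteration 2: rows with parent_dir in {7} -> bob (id 10, lev 2), lib (id 11, lev 2).
Iteration 3: rows with parent_dir in {10,11} -> proj (id 12, lev 3).
Iteration 4: rows with parent_dir in {12} -> root (id 14, lev 4).
Iteration 5: no rows with parent_dir in {14}; recursion stops.
lev values: 0, 1, 2, 2, 3, 4; the maximum is 4.

4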